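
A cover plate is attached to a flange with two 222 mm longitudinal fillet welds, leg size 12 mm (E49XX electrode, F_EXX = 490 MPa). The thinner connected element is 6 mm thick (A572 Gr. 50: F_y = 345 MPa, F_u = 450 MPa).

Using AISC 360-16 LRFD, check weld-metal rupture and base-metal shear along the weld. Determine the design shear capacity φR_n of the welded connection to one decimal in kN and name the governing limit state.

539.5 kN (base-metal shear governs)

Weld metal: throat = 0.707×12 = 8.484 mm, L = 2×222 = 444 mm. φR_n = 0.75 × 0.6 × 490 × 8.484 × 444 = 830.6 kN.
Base metal shear (6 mm plate): yield φR_n = 1.0×0.6×345×6×444 = 551.4 kN; rupture φR_n = 0.75×0.6×450×6×444 = 539.5 kN; take 539.5 kN (rupture).
Governing: min(830.6, 539.5) = 539.5 kN → base-metal shear.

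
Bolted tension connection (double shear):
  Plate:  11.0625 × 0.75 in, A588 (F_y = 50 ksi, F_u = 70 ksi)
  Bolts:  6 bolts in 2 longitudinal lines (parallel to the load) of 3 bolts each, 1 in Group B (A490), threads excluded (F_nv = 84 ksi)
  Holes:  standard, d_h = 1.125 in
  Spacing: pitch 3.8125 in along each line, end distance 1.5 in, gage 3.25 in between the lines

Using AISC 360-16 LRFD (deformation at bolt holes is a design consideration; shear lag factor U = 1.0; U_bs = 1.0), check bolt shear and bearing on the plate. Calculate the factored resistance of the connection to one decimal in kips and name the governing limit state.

Bolt shear: A_b = π(1)²/4 = 0.7854 in². φR_n = 0.75 × 84 × 0.7854 × 6 × 2 = 593.8 kips.
Bearing (0.75 in plate, F_u = 70 ksi): end bolts L_c = 1.5 − 1.125/2 = 0.9375, R_n = min(1.2×0.9375×0.75×70, 2.4×1×0.75×70) = 59.063 kips/bolt; interior L_c = 3.8125 − 1.125 = 2.6875, R_n = 126 kips/bolt. φR_n = 0.75 × (2×59.063 + 4×126) = 466.6 kips.
Governing: min(593.8, 466.6) = 466.6 kips → bearing.

466.6 kips (bearing governs)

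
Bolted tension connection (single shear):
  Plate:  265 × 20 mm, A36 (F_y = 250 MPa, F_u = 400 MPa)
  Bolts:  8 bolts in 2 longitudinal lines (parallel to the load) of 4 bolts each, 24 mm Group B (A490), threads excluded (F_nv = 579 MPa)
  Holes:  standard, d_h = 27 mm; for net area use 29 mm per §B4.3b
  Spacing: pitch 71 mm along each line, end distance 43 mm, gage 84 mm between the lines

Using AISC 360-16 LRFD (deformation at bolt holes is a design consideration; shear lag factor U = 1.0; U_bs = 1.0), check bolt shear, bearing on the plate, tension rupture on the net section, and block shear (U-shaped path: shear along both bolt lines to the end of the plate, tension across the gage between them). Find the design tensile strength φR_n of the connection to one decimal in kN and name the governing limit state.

1242.0 kN (net-section rupture governs)

Bolt shear: A_b = π(24)²/4 = 452.39 mm². φR_n = 0.75 × 579 × 452.39 × 8 × 1 = 1571.6 kN.
Bearing (20 mm plate, F_u = 400 MPa): end bolts L_c = 43 − 27/2 = 29.5, R_n = min(1.2×29.5×20×400, 2.4×24×20×400) = 283.2 kN/bolt; interior L_c = 71 − 27 = 44, R_n = 422.4 kN/bolt. φR_n = 0.75 × (2×283.2 + 6×422.4) = 2325.6 kN.
Tension rupture (net): A_n = (265 − 2×29)×20 = 4140 mm² (U = 1.0, A_e = A_n). φR_n = 0.75 × 400 × 4140 = 1242.0 kN.
Block shear: shear path 2×[43+3×71] = 2×256 mm, A_gv = 10240, A_nv = 2×(256 − 3.5×29)×20 = 6180 mm²; tension across gage: (84 − 1×29)×20 = 1100 mm². R_n = min(0.6×400×6180, 0.6×250×10240) + 1.0×400×1100 = min(1483.2, 1536) + 440 = 1923.2 kN. φR_n = 0.75 × 1923.2 = 1442.4 kN.
Governing: min(1571.6, 2325.6, 1242.0, 1442.4) = 1242.0 kN → net-section rupture.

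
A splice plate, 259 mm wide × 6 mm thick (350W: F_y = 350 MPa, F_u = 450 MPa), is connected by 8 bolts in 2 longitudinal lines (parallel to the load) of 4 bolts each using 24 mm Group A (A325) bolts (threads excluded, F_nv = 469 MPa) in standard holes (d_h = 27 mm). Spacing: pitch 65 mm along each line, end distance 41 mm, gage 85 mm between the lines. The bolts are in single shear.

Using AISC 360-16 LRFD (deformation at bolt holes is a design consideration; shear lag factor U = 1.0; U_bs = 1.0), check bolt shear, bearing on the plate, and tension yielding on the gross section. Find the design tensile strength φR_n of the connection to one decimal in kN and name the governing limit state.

489.5 kN (gross-section yield governs)

Bolt shear: A_b = π(24)²/4 = 452.39 mm². φR_n = 0.75 × 469 × 452.39 × 8 × 1 = 1273.0 kN.
Bearing (6 mm plate, F_u = 450 MPa): end bolts L_c = 41 − 27/2 = 27.5, R_n = min(1.2×27.5×6×450, 2.4×24×6×450) = 89.1 kN/bolt; interior L_c = 65 − 27 = 38, R_n = 123.12 kN/bolt. φR_n = 0.75 × (2×89.1 + 6×123.12) = 687.7 kN.
Tension yield (gross): A_g = 259×6 = 1554 mm². φR_n = 0.90 × 350 × 1554 = 489.5 kN.
Governing: min(1273.0, 687.7, 489.5) = 489.5 kN → gross-section yield.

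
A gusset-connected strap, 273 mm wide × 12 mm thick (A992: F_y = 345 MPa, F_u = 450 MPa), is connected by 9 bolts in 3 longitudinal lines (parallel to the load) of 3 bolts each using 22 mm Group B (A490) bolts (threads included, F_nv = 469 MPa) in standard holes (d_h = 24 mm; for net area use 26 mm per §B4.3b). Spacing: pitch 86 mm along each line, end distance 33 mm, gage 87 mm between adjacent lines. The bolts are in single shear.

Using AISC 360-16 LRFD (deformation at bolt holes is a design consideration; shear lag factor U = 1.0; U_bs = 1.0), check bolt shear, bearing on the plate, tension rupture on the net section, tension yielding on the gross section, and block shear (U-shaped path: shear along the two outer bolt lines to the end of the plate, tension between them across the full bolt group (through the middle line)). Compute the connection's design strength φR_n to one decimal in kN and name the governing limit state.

Bolt shear: A_b = π(22)²/4 = 380.13 mm². φR_n = 0.75 × 469 × 380.13 × 9 × 1 = 1203.4 kN.
Bearing (12 mm plate, F_u = 450 MPa): end bolts L_c = 33 − 24/2 = 21, R_n = min(1.2×21×12×450, 2.4×22×12×450) = 136.08 kN/bolt; interior L_c = 86 − 24 = 62, R_n = 285.12 kN/bolt. φR_n = 0.75 × (3×136.08 + 6×285.12) = 1589.2 kN.
Tension rupture (net): A_n = (273 − 3×26)×12 = 2340 mm² (U = 1.0, A_e = A_n). φR_n = 0.75 × 450 × 2340 = 789.8 kN.
Tension yield (gross): A_g = 273×12 = 3276 mm². φR_n = 0.90 × 345 × 3276 = 1017.2 kN.
Block shear: shear path 2×[33+2×86] = 2×205 mm, A_gv = 4920, A_nv = 2×(205 − 2.5×26)×12 = 3360 mm²; tension across gage: (174 − 2×26)×12 = 1464 mm². R_n = min(0.6×450×3360, 0.6×345×4920) + 1.0×450×1464 = min(907.2, 1018.4) + 658.8 = 1566 kN. φR_n = 0.75 × 1566 = 1174.5 kN.
Governing: min(1203.4, 1589.2, 789.8, 1017.2, 1174.5) = 789.8 kN → net-section rupture.

789.8 kN (net-section rupture governs)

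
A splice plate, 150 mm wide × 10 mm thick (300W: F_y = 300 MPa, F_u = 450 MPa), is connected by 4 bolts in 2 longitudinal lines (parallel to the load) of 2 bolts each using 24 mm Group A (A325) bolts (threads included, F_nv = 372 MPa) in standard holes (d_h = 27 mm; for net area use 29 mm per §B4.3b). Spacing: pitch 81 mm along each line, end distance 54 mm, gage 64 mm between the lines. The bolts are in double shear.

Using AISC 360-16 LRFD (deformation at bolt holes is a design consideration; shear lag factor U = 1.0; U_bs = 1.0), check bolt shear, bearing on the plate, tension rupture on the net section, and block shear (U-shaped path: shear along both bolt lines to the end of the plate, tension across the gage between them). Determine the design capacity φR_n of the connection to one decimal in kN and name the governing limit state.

Bolt shear: A_b = π(24)²/4 = 452.39 mm². φR_n = 0.75 × 372 × 452.39 × 4 × 2 = 1009.7 kN.
Bearing (10 mm plate, F_u = 450 MPa): end bolts L_c = 54 − 27/2 = 40.5, R_n = min(1.2×40.5×10×450, 2.4×24×10×450) = 218.7 kN/bolt; interior L_c = 81 − 27 = 54, R_n = 259.2 kN/bolt. φR_n = 0.75 × (2×218.7 + 2×259.2) = 716.9 kN.
Tension rupture (net): A_n = (150 − 2×29)×10 = 920 mm² (U = 1.0, A_e = A_n). φR_n = 0.75 × 450 × 920 = 310.5 kN.
Block shear: shear path 2×[54+1×81] = 2×135 mm, A_gv = 2700, A_nv = 2×(135 − 1.5×29)×10 = 1830 mm²; tension across gage: (64 − 1×29)×10 = 350 mm². R_n = min(0.6×450×1830, 0.6×300×2700) + 1.0×450×350 = min(494.1, 486) + 157.5 = 643.5 kN. φR_n = 0.75 × 643.5 = 482.6 kN.
Governing: min(1009.7, 716.9, 310.5, 482.6) = 310.5 kN → net-section rupture.

310.5 kN (net-section rupture governs)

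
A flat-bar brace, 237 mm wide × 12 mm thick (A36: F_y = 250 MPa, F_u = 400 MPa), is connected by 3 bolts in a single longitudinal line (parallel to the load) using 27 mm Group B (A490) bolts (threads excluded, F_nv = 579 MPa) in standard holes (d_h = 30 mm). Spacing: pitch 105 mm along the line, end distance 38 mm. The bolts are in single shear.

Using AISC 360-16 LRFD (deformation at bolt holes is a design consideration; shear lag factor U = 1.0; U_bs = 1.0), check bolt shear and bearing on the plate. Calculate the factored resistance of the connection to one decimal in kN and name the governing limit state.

565.9 kN (bearing governs)

Bolt shear: A_b = π(27)²/4 = 572.56 mm². φR_n = 0.75 × 579 × 572.56 × 3 × 1 = 745.9 kN.
Bearing (12 mm plate, F_u = 400 MPa): end bolts L_c = 38 − 30/2 = 23, R_n = min(1.2×23×12×400, 2.4×27×12×400) = 132.48 kN/bolt; interior L_c = 105 − 30 = 75, R_n = 311.04 kN/bolt. φR_n = 0.75 × (1×132.48 + 2×311.04) = 565.9 kN.
Governing: min(745.9, 565.9) = 565.9 kN → bearing.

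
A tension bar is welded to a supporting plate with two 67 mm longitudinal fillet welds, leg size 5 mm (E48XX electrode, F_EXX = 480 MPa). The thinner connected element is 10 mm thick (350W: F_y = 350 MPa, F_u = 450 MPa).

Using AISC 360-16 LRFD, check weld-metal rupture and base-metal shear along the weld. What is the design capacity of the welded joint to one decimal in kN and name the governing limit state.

102.3 kN (weld metal governs)

Weld metal: throat = 0.707×5 = 3.535 mm, L = 2×67 = 134 mm. φR_n = 0.75 × 0.6 × 480 × 3.535 × 134 = 102.3 kN.
Base metal shear (10 mm plate): yield φR_n = 1.0×0.6×350×10×134 = 281.4 kN; rupture φR_n = 0.75×0.6×450×10×134 = 271.4 kN; take 271.4 kN (rupture).
Governing: min(102.3, 271.4) = 102.3 kN → weld metal.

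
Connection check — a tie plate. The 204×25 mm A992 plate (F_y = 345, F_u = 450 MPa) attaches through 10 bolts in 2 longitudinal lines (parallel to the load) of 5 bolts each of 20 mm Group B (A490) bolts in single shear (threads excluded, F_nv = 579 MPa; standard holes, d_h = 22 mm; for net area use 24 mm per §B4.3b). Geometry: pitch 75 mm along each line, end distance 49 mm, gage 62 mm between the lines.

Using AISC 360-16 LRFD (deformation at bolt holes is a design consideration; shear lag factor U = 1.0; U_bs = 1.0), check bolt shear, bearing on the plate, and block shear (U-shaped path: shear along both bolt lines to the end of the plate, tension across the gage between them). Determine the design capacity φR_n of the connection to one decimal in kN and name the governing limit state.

1364.2 kN (bolt shear governs)

Bolt shear: A_b = π(20)²/4 = 314.16 mm². φR_n = 0.75 × 579 × 314.16 × 10 × 1 = 1364.2 kN.
Bearing (25 mm plate, F_u = 450 MPa): end bolts L_c = 49 − 22/2 = 38, R_n = min(1.2×38×25×450, 2.4×20×25×450) = 513 kN/bolt; interior L_c = 75 − 22 = 53, R_n = 540 kN/bolt. φR_n = 0.75 × (2×513 + 8×540) = 4009.5 kN.
Block shear: shear path 2×[49+4×75] = 2×349 mm, A_gv = 17450, A_nv = 2×(349 − 4.5×24)×25 = 12050 mm²; tension across gage: (62 − 1×24)×25 = 950 mm². R_n = min(0.6×450×12050, 0.6×345×17450) + 1.0×450×950 = min(3253.5, 3612.2) + 427.5 = 3681 kN. φR_n = 0.75 × 3681 = 2760.8 kN.
Governing: min(1364.2, 4009.5, 2760.8) = 1364.2 kN → bolt shear.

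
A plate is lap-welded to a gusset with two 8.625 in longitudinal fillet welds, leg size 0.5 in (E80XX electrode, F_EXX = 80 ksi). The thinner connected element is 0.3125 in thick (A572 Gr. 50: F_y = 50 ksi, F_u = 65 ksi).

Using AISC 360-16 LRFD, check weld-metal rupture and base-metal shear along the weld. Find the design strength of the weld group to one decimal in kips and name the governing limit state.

157.7 kips (base-metal shear governs)

Weld metal: throat = 0.707×0.5 = 0.3535 in, L = 2×8.625 = 17.25 in. φR_n = 0.75 × 0.6 × 80 × 0.3535 × 17.25 = 219.5 kips.
Base metal shear (0.3125 in plate): yield φR_n = 1.0×0.6×50×0.3125×17.25 = 161.7 kips; rupture φR_n = 0.75×0.6×65×0.3125×17.25 = 157.7 kips; take 157.7 kips (rupture).
Governing: min(219.5, 157.7) = 157.7 kips → base-metal shear.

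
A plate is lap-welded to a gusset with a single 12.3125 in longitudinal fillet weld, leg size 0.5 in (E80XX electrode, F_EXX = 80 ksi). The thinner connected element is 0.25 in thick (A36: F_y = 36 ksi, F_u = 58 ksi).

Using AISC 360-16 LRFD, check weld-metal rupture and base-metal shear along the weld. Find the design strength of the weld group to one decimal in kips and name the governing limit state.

Weld metal: throat = 0.707×0.5 = 0.3535 in, L = 12.3125 in. φR_n = 0.75 × 0.6 × 80 × 0.3535 × 12.3125 = 156.7 kips.
Base metal shear (0.25 in plate): yield φR_n = 1.0×0.6×36×0.25×12.3125 = 66.5 kips; rupture φR_n = 0.75×0.6×58×0.25×12.3125 = 80.3 kips; take 66.5 kips (yield).
Governing: min(156.7, 66.5) = 66.5 kips → base-metal shear.

66.5 kips (base-metal shear governs)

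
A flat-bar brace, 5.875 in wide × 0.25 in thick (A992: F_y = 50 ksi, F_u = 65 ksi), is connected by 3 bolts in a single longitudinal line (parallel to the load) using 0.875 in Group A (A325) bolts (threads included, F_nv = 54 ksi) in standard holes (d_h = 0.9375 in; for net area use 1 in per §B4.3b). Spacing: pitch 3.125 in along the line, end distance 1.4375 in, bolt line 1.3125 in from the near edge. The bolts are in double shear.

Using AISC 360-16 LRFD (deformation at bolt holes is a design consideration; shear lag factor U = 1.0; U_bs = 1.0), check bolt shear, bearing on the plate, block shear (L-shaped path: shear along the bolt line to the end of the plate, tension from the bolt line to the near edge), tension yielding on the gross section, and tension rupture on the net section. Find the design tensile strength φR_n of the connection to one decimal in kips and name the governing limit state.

47.8 kips (block shear governs)

Bolt shear: A_b = π(0.875)²/4 = 0.60132 in². φR_n = 0.75 × 54 × 0.60132 × 3 × 2 = 146.1 kips.
Bearing (0.25 in plate, F_u = 65 ksi): end bolts L_c = 1.4375 − 0.9375/2 = 0.96875, R_n = min(1.2×0.96875×0.25×65, 2.4×0.875×0.25×65) = 18.891 kips/bolt; interior L_c = 3.125 − 0.9375 = 2.1875, R_n = 34.125 kips/bolt. φR_n = 0.75 × (1×18.891 + 2×34.125) = 65.4 kips.
Block shear: shear path 1×[1.4375+2×3.125] = 1×7.6875 in, A_gv = 1.9219, A_nv = 1×(7.6875 − 2.5×1)×0.25 = 1.2969 in²; tension to near edge: (1.3125 − 0.5×1)×0.25 = 0.20313 in². R_n = min(0.6×65×1.2969, 0.6×50×1.9219) + 1.0×65×0.20313 = min(50.579, 57.657) + 13.203 = 63.782 kips. φR_n = 0.75 × 63.782 = 47.8 kips.
Tension yield (gross): A_g = 5.875×0.25 = 1.4688 in². φR_n = 0.90 × 50 × 1.4688 = 66.1 kips.
Tension rupture (net): A_n = (5.875 − 1×1)×0.25 = 1.2188 in² (U = 1.0, A_e = A_n). φR_n = 0.75 × 65 × 1.2188 = 59.4 kips.
Governing: min(146.1, 65.4, 47.8, 66.1, 59.4) = 47.8 kips → block shear.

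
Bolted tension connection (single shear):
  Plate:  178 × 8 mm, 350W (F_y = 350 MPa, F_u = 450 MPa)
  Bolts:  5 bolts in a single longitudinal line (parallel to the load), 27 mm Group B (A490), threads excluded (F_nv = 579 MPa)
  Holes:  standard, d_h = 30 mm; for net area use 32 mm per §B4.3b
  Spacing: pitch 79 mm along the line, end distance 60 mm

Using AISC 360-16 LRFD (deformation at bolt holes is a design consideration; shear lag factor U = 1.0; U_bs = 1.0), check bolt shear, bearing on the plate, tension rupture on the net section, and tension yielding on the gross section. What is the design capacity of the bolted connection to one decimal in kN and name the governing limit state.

Bolt shear: A_b = π(27)²/4 = 572.56 mm². φR_n = 0.75 × 579 × 572.56 × 5 × 1 = 1243.2 kN.
Bearing (8 mm plate, F_u = 450 MPa): end bolts L_c = 60 − 30/2 = 45, R_n = min(1.2×45×8×450, 2.4×27×8×450) = 194.4 kN/bolt; interior L_c = 79 − 30 = 49, R_n = 211.68 kN/bolt. φR_n = 0.75 × (1×194.4 + 4×211.68) = 780.8 kN.
Tension rupture (net): A_n = (178 − 1×32)×8 = 1168 mm² (U = 1.0, A_e = A_n). φR_n = 0.75 × 450 × 1168 = 394.2 kN.
Tension yield (gross): A_g = 178×8 = 1424 mm². φR_n = 0.90 × 350 × 1424 = 448.6 kN.
Governing: min(1243.2, 780.8, 394.2, 448.6) = 394.2 kN → net-section rupture.

394.2 kN (net-section rupture governs)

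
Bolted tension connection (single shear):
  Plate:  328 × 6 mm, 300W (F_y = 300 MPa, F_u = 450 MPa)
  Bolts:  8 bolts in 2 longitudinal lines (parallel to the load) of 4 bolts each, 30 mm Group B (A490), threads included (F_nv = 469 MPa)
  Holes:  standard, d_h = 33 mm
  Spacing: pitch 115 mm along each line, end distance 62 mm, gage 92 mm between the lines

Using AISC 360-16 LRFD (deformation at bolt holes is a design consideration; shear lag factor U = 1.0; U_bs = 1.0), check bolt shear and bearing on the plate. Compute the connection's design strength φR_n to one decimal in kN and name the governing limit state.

Bolt shear: A_b = π(30)²/4 = 706.86 mm². φR_n = 0.75 × 469 × 706.86 × 8 × 1 = 1989.1 kN.
Bearing (6 mm plate, F_u = 450 MPa): end bolts L_c = 62 − 33/2 = 45.5, R_n = min(1.2×45.5×6×450, 2.4×30×6×450) = 147.42 kN/bolt; interior L_c = 115 − 33 = 82, R_n = 194.4 kN/bolt. φR_n = 0.75 × (2×147.42 + 6×194.4) = 1095.9 kN.
Governing: min(1989.1, 1095.9) = 1095.9 kN → bearing.

1095.9 kN (bearing governs)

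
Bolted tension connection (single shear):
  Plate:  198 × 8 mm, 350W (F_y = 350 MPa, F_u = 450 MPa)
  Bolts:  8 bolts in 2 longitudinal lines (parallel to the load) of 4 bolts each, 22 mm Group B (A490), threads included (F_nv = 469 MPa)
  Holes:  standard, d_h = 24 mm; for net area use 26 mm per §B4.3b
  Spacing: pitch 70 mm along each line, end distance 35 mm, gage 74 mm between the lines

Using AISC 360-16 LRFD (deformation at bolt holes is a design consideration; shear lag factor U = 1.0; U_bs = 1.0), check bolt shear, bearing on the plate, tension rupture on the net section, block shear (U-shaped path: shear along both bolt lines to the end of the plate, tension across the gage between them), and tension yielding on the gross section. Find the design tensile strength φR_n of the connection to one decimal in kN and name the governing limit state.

Bolt shear: A_b = π(22)²/4 = 380.13 mm². φR_n = 0.75 × 469 × 380.13 × 8 × 1 = 1069.7 kN.
Bearing (8 mm plate, F_u = 450 MPa): end bolts L_c = 35 − 24/2 = 23, R_n = min(1.2×23×8×450, 2.4×22×8×450) = 99.36 kN/bolt; interior L_c = 70 − 24 = 46, R_n = 190.08 kN/bolt. φR_n = 0.75 × (2×99.36 + 6×190.08) = 1004.4 kN.
Tension rupture (net): A_n = (198 − 2×26)×8 = 1168 mm² (U = 1.0, A_e = A_n). φR_n = 0.75 × 450 × 1168 = 394.2 kN.
Block shear: shear path 2×[35+3×70] = 2×245 mm, A_gv = 3920, A_nv = 2×(245 − 3.5×26)×8 = 2464 mm²; tension across gage: (74 − 1×26)×8 = 384 mm². R_n = min(0.6×450×2464, 0.6×350×3920) + 1.0×450×384 = min(665.28, 823.2) + 172.8 = 838.08 kN. φR_n = 0.75 × 838.08 = 628.6 kN.
Tension yield (gross): A_g = 198×8 = 1584 mm². φR_n = 0.90 × 350 × 1584 = 499.0 kN.
Governing: min(1069.7, 1004.4, 394.2, 628.6, 499.0) = 394.2 kN → net-section rupture.

394.2 kN (net-section rupture governs)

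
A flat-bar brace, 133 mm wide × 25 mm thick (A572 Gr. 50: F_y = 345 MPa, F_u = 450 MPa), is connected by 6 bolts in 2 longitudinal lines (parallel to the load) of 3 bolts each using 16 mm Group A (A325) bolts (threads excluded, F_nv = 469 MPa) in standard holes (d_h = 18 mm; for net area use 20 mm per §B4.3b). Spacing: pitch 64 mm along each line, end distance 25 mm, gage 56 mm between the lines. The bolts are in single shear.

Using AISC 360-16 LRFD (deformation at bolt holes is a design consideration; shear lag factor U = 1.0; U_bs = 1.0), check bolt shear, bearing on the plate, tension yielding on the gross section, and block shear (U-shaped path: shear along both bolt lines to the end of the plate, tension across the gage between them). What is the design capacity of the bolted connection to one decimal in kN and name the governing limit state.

Bolt shear: A_b = π(16)²/4 = 201.06 mm². φR_n = 0.75 × 469 × 201.06 × 6 × 1 = 424.3 kN.
Bearing (25 mm plate, F_u = 450 MPa): end bolts L_c = 25 − 18/2 = 16, R_n = min(1.2×16×25×450, 2.4×16×25×450) = 216 kN/bolt; interior L_c = 64 − 18 = 46, R_n = 432 kN/bolt. φR_n = 0.75 × (2×216 + 4×432) = 1620.0 kN.
Tension yield (gross): A_g = 133×25 = 3325 mm². φR_n = 0.90 × 345 × 3325 = 1032.4 kN.
Block shear: shear path 2×[25+2×64] = 2×153 mm, A_gv = 7650, A_nv = 2×(153 − 2.5×20)×25 = 5150 mm²; tension across gage: (56 − 1×20)×25 = 900 mm². R_n = min(0.6×450×5150, 0.6×345×7650) + 1.0×450×900 = min(1390.5, 1583.6) + 405 = 1795.5 kN. φR_n = 0.75 × 1795.5 = 1346.6 kN.
Governing: min(424.3, 1620.0, 1032.4, 1346.6) = 424.3 kN → bolt shear.

424.3 kN (bolt shear governs)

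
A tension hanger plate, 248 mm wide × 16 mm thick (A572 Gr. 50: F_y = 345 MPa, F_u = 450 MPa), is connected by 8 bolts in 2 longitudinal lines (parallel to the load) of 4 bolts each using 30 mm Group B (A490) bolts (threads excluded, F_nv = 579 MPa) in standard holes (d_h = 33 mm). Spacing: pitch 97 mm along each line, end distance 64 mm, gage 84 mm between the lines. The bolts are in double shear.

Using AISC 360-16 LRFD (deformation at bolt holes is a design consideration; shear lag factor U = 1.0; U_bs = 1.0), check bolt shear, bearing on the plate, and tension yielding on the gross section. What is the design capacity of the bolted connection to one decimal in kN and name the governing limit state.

1232.1 kN (gross-section yield governs)

Bolt shear: A_b = π(30)²/4 = 706.86 mm². φR_n = 0.75 × 579 × 706.86 × 8 × 2 = 4911.3 kN.
Bearing (16 mm plate, F_u = 450 MPa): end bolts L_c = 64 − 33/2 = 47.5, R_n = min(1.2×47.5×16×450, 2.4×30×16×450) = 410.4 kN/bolt; interior L_c = 97 − 33 = 64, R_n = 518.4 kN/bolt. φR_n = 0.75 × (2×410.4 + 6×518.4) = 2948.4 kN.
Tension yield (gross): A_g = 248×16 = 3968 mm². φR_n = 0.90 × 345 × 3968 = 1232.1 kN.
Governing: min(4911.3, 2948.4, 1232.1) = 1232.1 kN → gross-section yield.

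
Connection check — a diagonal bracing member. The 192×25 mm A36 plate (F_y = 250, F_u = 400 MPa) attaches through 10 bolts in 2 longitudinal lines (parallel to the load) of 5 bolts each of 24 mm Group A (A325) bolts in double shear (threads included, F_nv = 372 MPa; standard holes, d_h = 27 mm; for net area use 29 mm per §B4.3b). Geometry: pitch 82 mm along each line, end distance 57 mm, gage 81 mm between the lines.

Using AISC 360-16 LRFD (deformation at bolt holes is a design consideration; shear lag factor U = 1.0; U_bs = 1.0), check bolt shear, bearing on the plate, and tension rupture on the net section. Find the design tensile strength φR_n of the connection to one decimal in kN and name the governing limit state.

1005.0 kN (net-section rupture governs)

Bolt shear: A_b = π(24)²/4 = 452.39 mm². φR_n = 0.75 × 372 × 452.39 × 10 × 2 = 2524.3 kN.
Bearing (25 mm plate, F_u = 400 MPa): end bolts L_c = 57 − 27/2 = 43.5, R_n = min(1.2×43.5×25×400, 2.4×24×25×400) = 522 kN/bolt; interior L_c = 82 − 27 = 55, R_n = 576 kN/bolt. φR_n = 0.75 × (2×522 + 8×576) = 4239.0 kN.
Tension rupture (net): A_n = (192 − 2×29)×25 = 3350 mm² (U = 1.0, A_e = A_n). φR_n = 0.75 × 400 × 3350 = 1005.0 kN.
Governing: min(2524.3, 4239.0, 1005.0) = 1005.0 kN → net-section rupture.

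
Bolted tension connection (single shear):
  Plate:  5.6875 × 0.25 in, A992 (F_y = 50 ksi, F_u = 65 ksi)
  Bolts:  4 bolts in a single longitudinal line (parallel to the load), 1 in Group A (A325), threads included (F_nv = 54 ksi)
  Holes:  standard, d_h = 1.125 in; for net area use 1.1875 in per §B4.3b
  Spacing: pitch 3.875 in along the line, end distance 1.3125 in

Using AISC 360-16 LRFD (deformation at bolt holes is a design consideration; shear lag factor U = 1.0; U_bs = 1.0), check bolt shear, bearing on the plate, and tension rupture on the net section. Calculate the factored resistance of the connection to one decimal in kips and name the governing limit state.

54.8 kips (net-section rupture governs)

Bolt shear: A_b = π(1)²/4 = 0.7854 in². φR_n = 0.75 × 54 × 0.7854 × 4 × 1 = 127.2 kips.
Bearing (0.25 in plate, F_u = 65 ksi): end bolts L_c = 1.3125 − 1.125/2 = 0.75, R_n = min(1.2×0.75×0.25×65, 2.4×1×0.25×65) = 14.625 kips/bolt; interior L_c = 3.875 − 1.125 = 2.75, R_n = 39 kips/bolt. φR_n = 0.75 × (1×14.625 + 3×39) = 98.7 kips.
Tension rupture (net): A_n = (5.6875 − 1×1.1875)×0.25 = 1.125 in² (U = 1.0, A_e = A_n). φR_n = 0.75 × 65 × 1.125 = 54.8 kips.
Governing: min(127.2, 98.7, 54.8) = 54.8 kips → net-section rupture.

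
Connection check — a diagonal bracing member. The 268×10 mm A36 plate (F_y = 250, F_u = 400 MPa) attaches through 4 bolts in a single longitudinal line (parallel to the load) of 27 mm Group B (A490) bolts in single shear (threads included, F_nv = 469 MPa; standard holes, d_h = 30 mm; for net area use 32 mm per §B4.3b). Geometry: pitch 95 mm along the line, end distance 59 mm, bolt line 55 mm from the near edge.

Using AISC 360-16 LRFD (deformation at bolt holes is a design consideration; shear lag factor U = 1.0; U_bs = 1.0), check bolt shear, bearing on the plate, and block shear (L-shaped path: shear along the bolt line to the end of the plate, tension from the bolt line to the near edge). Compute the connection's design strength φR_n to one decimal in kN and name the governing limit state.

Bolt shear: A_b = π(27)²/4 = 572.56 mm². φR_n = 0.75 × 469 × 572.56 × 4 × 1 = 805.6 kN.
Bearing (10 mm plate, F_u = 400 MPa): end bolts L_c = 59 − 30/2 = 44, R_n = min(1.2×44×10×400, 2.4×27×10×400) = 211.2 kN/bolt; interior L_c = 95 − 30 = 65, R_n = 259.2 kN/bolt. φR_n = 0.75 × (1×211.2 + 3×259.2) = 741.6 kN.
Block shear: shear path 1×[59+3×95] = 1×344 mm, A_gv = 3440, A_nv = 1×(344 − 3.5×32)×10 = 2320 mm²; tension to near edge: (55 − 0.5×32)×10 = 390 mm². R_n = min(0.6×400×2320, 0.6×250×3440) + 1.0×400×390 = min(556.8, 516) + 156 = 672 kN. φR_n = 0.75 × 672 = 504.0 kN.
Governing: min(805.6, 741.6, 504.0) = 504.0 kN → block shear.

504.0 kN (block shear governs)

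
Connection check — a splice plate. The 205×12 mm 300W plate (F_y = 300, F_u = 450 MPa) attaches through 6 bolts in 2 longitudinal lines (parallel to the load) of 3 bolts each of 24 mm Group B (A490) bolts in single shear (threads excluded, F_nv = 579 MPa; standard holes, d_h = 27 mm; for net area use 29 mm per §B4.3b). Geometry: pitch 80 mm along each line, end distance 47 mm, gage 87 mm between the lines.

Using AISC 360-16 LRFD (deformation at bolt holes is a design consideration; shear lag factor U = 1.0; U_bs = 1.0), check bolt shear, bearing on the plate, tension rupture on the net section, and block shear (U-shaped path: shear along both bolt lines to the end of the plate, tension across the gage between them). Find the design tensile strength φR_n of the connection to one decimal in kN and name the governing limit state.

Bolt shear: A_b = π(24)²/4 = 452.39 mm². φR_n = 0.75 × 579 × 452.39 × 6 × 1 = 1178.7 kN.
Bearing (12 mm plate, F_u = 450 MPa): end bolts L_c = 47 − 27/2 = 33.5, R_n = min(1.2×33.5×12×450, 2.4×24×12×450) = 217.08 kN/bolt; interior L_c = 80 − 27 = 53, R_n = 311.04 kN/bolt. φR_n = 0.75 × (2×217.08 + 4×311.04) = 1258.7 kN.
Tension rupture (net): A_n = (205 − 2×29)×12 = 1764 mm² (U = 1.0, A_e = A_n). φR_n = 0.75 × 450 × 1764 = 595.4 kN.
Block shear: shear path 2×[47+2×80] = 2×207 mm, A_gv = 4968, A_nv = 2×(207 − 2.5×29)×12 = 3228 mm²; tension across gage: (87 − 1×29)×12 = 696 mm². R_n = min(0.6×450×3228, 0.6×300×4968) + 1.0×450×696 = min(871.56, 894.24) + 313.2 = 1184.8 kN. φR_n = 0.75 × 1184.8 = 888.6 kN.
Governing: min(1178.7, 1258.7, 595.4, 888.6) = 595.4 kN → net-section rupture.

595.4 kN (net-section rupture governs)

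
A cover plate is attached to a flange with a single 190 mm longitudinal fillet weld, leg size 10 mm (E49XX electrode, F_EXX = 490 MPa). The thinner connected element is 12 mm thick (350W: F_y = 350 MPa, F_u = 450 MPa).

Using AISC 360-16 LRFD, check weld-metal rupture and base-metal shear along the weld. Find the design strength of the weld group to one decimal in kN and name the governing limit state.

296.2 kN (weld metal governs)

Weld metal: throat = 0.707×10 = 7.07 mm, L = 190 mm. φR_n = 0.75 × 0.6 × 490 × 7.07 × 190 = 296.2 kN.
Base metal shear (12 mm plate): yield φR_n = 1.0×0.6×350×12×190 = 478.8 kN; rupture φR_n = 0.75×0.6×450×12×190 = 461.7 kN; take 461.7 kN (rupture).
Governing: min(296.2, 461.7) = 296.2 kN → weld metal.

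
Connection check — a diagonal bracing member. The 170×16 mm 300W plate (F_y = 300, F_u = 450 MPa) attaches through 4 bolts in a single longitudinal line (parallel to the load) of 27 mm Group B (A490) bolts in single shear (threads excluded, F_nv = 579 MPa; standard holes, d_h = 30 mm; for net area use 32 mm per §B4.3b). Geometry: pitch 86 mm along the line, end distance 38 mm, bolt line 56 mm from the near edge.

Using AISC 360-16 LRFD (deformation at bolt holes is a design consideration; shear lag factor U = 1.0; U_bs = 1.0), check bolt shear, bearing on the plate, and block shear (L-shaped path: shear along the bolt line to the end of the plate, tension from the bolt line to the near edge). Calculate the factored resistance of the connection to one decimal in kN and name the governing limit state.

812.2 kN (block shear governs)

Bolt shear: A_b = π(27)²/4 = 572.56 mm². φR_n = 0.75 × 579 × 572.56 × 4 × 1 = 994.5 kN.
Bearing (16 mm plate, F_u = 450 MPa): end bolts L_c = 38 − 30/2 = 23, R_n = min(1.2×23×16×450, 2.4×27×16×450) = 198.72 kN/bolt; interior L_c = 86 − 30 = 56, R_n = 466.56 kN/bolt. φR_n = 0.75 × (1×198.72 + 3×466.56) = 1198.8 kN.
Block shear: shear path 1×[38+3×86] = 1×296 mm, A_gv = 4736, A_nv = 1×(296 − 3.5×32)×16 = 2944 mm²; tension to near edge: (56 − 0.5×32)×16 = 640 mm². R_n = min(0.6×450×2944, 0.6×300×4736) + 1.0×450×640 = min(794.88, 852.48) + 288 = 1082.9 kN. φR_n = 0.75 × 1082.9 = 812.2 kN.
Governing: min(994.5, 1198.8, 812.2) = 812.2 kN → block shear.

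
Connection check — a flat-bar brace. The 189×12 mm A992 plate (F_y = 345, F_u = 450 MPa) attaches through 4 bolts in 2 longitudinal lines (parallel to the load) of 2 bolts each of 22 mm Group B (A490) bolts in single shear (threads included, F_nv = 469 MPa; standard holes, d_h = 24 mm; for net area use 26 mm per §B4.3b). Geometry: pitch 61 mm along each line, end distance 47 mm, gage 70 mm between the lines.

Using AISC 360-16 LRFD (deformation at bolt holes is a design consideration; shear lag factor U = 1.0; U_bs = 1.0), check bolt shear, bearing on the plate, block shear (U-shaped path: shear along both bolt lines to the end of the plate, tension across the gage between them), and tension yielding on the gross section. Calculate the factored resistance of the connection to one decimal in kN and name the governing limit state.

Bolt shear: A_b = π(22)²/4 = 380.13 mm². φR_n = 0.75 × 469 × 380.13 × 4 × 1 = 534.8 kN.
Bearing (12 mm plate, F_u = 450 MPa): end bolts L_c = 47 − 24/2 = 35, R_n = min(1.2×35×12×450, 2.4×22×12×450) = 226.8 kN/bolt; interior L_c = 61 − 24 = 37, R_n = 239.76 kN/bolt. φR_n = 0.75 × (2×226.8 + 2×239.76) = 699.8 kN.
Block shear: shear path 2×[47+1×61] = 2×108 mm, A_gv = 2592, A_nv = 2×(108 − 1.5×26)×12 = 1656 mm²; tension across gage: (70 − 1×26)×12 = 528 mm². R_n = min(0.6×450×1656, 0.6×345×2592) + 1.0×450×528 = min(447.12, 536.54) + 237.6 = 684.72 kN. φR_n = 0.75 × 684.72 = 513.5 kN.
Tension yield (gross): A_g = 189×12 = 2268 mm². φR_n = 0.90 × 345 × 2268 = 704.2 kN.
Governing: min(534.8, 699.8, 513.5, 704.2) = 513.5 kN → block shear.

513.5 kN (block shear governs)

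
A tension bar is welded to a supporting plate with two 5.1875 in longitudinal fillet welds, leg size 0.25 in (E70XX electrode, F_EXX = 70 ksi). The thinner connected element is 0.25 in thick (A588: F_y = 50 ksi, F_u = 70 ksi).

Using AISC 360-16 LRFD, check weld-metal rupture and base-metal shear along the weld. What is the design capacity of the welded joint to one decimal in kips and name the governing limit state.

Weld metal: throat = 0.707×0.25 = 0.17675 in, L = 2×5.1875 = 10.375 in. φR_n = 0.75 × 0.6 × 70 × 0.17675 × 10.375 = 57.8 kips.
Base metal shear (0.25 in plate): yield φR_n = 1.0×0.6×50×0.25×10.375 = 77.8 kips; rupture φR_n = 0.75×0.6×70×0.25×10.375 = 81.7 kips; take 77.8 kips (yield).
Governing: min(57.8, 77.8) = 57.8 kips → weld metal.

57.8 kips (weld metal governs)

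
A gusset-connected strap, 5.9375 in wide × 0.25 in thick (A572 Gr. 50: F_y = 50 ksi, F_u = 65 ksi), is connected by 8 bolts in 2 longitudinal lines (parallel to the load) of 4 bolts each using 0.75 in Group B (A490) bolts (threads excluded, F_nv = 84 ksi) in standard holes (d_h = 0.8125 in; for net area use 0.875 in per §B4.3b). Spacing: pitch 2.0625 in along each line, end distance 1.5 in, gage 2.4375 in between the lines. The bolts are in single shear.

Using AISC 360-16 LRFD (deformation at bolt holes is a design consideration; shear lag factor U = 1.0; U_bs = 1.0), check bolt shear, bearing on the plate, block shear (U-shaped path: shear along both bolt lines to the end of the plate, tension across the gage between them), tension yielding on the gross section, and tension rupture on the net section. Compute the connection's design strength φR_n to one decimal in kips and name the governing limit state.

51.0 kips (net-section rupture governs)

Bolt shear: A_b = π(0.75)²/4 = 0.44179 in². φR_n = 0.75 × 84 × 0.44179 × 8 × 1 = 222.7 kips.
Bearing (0.25 in plate, F_u = 65 ksi): end bolts L_c = 1.5 − 0.8125/2 = 1.09375, R_n = min(1.2×1.09375×0.25×65, 2.4×0.75×0.25×65) = 21.328 kips/bolt; interior L_c = 2.0625 − 0.8125 = 1.25, R_n = 24.375 kips/bolt. φR_n = 0.75 × (2×21.328 + 6×24.375) = 141.7 kips.
Block shear: shear path 2×[1.5+3×2.0625] = 2×7.6875 in, A_gv = 3.8438, A_nv = 2×(7.6875 − 3.5×0.875)×0.25 = 2.3125 in²; tension across gage: (2.4375 − 1×0.875)×0.25 = 0.39063 in². R_n = min(0.6×65×2.3125, 0.6×50×3.8438) + 1.0×65×0.39063 = min(90.188, 115.31) + 25.391 = 115.58 kips. φR_n = 0.75 × 115.58 = 86.7 kips.
Tension yield (gross): A_g = 5.9375×0.25 = 1.4844 in². φR_n = 0.90 × 50 × 1.4844 = 66.8 kips.
Tension rupture (net): A_n = (5.9375 − 2×0.875)×0.25 = 1.0469 in² (U = 1.0, A_e = A_n). φR_n = 0.75 × 65 × 1.0469 = 51.0 kips.
Governing: min(222.7, 141.7, 86.7, 66.8, 51.0) = 51.0 kips → net-section rupture.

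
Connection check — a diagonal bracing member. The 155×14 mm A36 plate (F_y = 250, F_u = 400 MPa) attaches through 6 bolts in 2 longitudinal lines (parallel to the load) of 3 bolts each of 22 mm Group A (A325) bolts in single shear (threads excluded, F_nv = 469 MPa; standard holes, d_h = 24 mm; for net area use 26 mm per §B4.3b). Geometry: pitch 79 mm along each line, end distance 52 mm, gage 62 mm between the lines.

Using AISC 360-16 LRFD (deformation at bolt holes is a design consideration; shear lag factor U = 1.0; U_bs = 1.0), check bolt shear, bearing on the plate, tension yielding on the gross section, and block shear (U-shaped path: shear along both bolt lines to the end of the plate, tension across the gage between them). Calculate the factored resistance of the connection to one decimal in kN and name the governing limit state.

Bolt shear: A_b = π(22)²/4 = 380.13 mm². φR_n = 0.75 × 469 × 380.13 × 6 × 1 = 802.3 kN.
Bearing (14 mm plate, F_u = 400 MPa): end bolts L_c = 52 − 24/2 = 40, R_n = min(1.2×40×14×400, 2.4×22×14×400) = 268.8 kN/bolt; interior L_c = 79 − 24 = 55, R_n = 295.68 kN/bolt. φR_n = 0.75 × (2×268.8 + 4×295.68) = 1290.2 kN.
Tension yield (gross): A_g = 155×14 = 2170 mm². φR_n = 0.90 × 250 × 2170 = 488.3 kN.
Block shear: shear path 2×[52+2×79] = 2×210 mm, A_gv = 5880, A_nv = 2×(210 − 2.5×26)×14 = 4060 mm²; tension across gage: (62 − 1×26)×14 = 504 mm². R_n = min(0.6×400×4060, 0.6×250×5880) + 1.0×400×504 = min(974.4, 882) + 201.6 = 1083.6 kN. φR_n = 0.75 × 1083.6 = 812.7 kN.
Governing: min(802.3, 1290.2, 488.3, 812.7) = 488.3 kN → gross-section yield.

488.3 kN (gross-section yield governs)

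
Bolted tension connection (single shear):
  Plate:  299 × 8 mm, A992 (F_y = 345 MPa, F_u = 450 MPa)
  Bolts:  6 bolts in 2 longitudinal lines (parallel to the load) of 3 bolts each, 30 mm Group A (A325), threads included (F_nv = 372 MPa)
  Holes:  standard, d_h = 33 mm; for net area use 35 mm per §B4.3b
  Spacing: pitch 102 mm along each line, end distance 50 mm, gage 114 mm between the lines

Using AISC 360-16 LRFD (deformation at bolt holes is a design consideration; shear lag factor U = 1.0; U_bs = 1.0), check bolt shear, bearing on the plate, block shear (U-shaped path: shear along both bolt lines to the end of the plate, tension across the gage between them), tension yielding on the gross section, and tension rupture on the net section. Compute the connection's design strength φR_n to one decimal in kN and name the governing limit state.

Bolt shear: A_b = π(30)²/4 = 706.86 mm². φR_n = 0.75 × 372 × 706.86 × 6 × 1 = 1183.3 kN.
Bearing (8 mm plate, F_u = 450 MPa): end bolts L_c = 50 − 33/2 = 33.5, R_n = min(1.2×33.5×8×450, 2.4×30×8×450) = 144.72 kN/bolt; interior L_c = 102 − 33 = 69, R_n = 259.2 kN/bolt. φR_n = 0.75 × (2×144.72 + 4×259.2) = 994.7 kN.
Block shear: shear path 2×[50+2×102] = 2×254 mm, A_gv = 4064, A_nv = 2×(254 − 2.5×35)×8 = 2664 mm²; tension across gage: (114 − 1×35)×8 = 632 mm². R_n = min(0.6×450×2664, 0.6×345×4064) + 1.0×450×632 = min(719.28, 841.25) + 284.4 = 1003.7 kN. φR_n = 0.75 × 1003.7 = 752.8 kN.
Tension yield (gross): A_g = 299×8 = 2392 mm². φR_n = 0.90 × 345 × 2392 = 742.7 kN.
Tension rupture (net): A_n = (299 − 2×35)×8 = 1832 mm² (U = 1.0, A_e = A_n). φR_n = 0.75 × 450 × 1832 = 618.3 kN.
Governing: min(1183.3, 994.7, 752.8, 742.7, 618.3) = 618.3 kN → net-section rupture.

618.3 kN (net-section rupture governs)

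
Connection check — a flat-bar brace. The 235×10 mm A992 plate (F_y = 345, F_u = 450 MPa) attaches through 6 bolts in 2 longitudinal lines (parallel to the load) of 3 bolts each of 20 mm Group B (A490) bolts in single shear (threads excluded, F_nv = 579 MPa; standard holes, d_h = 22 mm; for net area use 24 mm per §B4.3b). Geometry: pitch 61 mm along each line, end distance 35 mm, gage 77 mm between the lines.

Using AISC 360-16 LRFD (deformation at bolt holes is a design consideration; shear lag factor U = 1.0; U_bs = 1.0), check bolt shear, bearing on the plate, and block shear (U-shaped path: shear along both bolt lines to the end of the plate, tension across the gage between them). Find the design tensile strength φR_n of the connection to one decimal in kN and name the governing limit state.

571.7 kN (block shear governs)

Bolt shear: A_b = π(20)²/4 = 314.16 mm². φR_n = 0.75 × 579 × 314.16 × 6 × 1 = 818.5 kN.
Bearing (10 mm plate, F_u = 450 MPa): end bolts L_c = 35 − 22/2 = 24, R_n = min(1.2×24×10×450, 2.4×20×10×450) = 129.6 kN/bolt; interior L_c = 61 − 22 = 39, R_n = 210.6 kN/bolt. φR_n = 0.75 × (2×129.6 + 4×210.6) = 826.2 kN.
Block shear: shear path 2×[35+2×61] = 2×157 mm, A_gv = 3140, A_nv = 2×(157 − 2.5×24)×10 = 1940 mm²; tension across gage: (77 − 1×24)×10 = 530 mm². R_n = min(0.6×450×1940, 0.6×345×3140) + 1.0×450×530 = min(523.8, 649.98) + 238.5 = 762.3 kN. φR_n = 0.75 × 762.3 = 571.7 kN.
Governing: min(818.5, 826.2, 571.7) = 571.7 kN → block shear.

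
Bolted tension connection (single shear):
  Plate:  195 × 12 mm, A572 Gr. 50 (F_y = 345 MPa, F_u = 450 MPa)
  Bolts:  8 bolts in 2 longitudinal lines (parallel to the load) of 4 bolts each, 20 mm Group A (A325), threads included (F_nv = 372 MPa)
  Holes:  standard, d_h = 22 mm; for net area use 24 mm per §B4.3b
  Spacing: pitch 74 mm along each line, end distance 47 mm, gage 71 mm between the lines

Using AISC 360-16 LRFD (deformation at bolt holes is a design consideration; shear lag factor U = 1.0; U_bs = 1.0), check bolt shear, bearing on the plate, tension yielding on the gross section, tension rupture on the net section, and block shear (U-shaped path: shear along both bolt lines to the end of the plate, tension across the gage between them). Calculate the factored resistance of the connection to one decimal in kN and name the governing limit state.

595.4 kN (net-section rupture governs)

Bolt shear: A_b = π(20)²/4 = 314.16 mm². φR_n = 0.75 × 372 × 314.16 × 8 × 1 = 701.2 kN.
Bearing (12 mm plate, F_u = 450 MPa): end bolts L_c = 47 − 22/2 = 36, R_n = min(1.2×36×12×450, 2.4×20×12×450) = 233.28 kN/bolt; interior L_c = 74 − 22 = 52, R_n = 259.2 kN/bolt. φR_n = 0.75 × (2×233.28 + 6×259.2) = 1516.3 kN.
Tension yield (gross): A_g = 195×12 = 2340 mm². φR_n = 0.90 × 345 × 2340 = 726.6 kN.
Tension rupture (net): A_n = (195 − 2×24)×12 = 1764 mm² (U = 1.0, A_e = A_n). φR_n = 0.75 × 450 × 1764 = 595.4 kN.
Block shear: shear path 2×[47+3×74] = 2×269 mm, A_gv = 6456, A_nv = 2×(269 − 3.5×24)×12 = 4440 mm²; tension across gage: (71 − 1×24)×12 = 564 mm². R_n = min(0.6×450×4440, 0.6×345×6456) + 1.0×450×564 = min(1198.8, 1336.4) + 253.8 = 1452.6 kN. φR_n = 0.75 × 1452.6 = 1089.5 kN.
Governing: min(701.2, 1516.3, 726.6, 595.4, 1089.5) = 595.4 kN → net-section rupture.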